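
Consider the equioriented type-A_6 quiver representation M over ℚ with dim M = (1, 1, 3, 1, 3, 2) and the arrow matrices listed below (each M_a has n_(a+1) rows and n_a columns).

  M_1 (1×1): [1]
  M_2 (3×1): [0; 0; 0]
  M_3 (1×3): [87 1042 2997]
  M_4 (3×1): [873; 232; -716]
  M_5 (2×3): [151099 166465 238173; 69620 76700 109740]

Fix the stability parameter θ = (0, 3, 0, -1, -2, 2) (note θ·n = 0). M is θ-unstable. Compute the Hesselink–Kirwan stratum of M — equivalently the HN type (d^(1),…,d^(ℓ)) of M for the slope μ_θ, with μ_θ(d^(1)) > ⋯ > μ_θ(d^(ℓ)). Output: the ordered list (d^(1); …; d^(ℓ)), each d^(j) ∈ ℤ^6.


Barcode: M ≅ I[1,2], I[3,3]^2, I[3,6], I[5,5]^2, I[6,6]. HN layers by μ_θ (5 steps, strictly decreasing):
  μ^(1)=3; μ^(2)=2; μ^(3)=0; μ^(4)=-1; μ^(5)=-2

((0, 1, 0, 0, 0, 0); (0, 0, 0, 0, 0, 2); (1, 0, 2, 0, 0, 0); (0, 0, 1, 1, 1, 0); (0, 0, 0, 0, 2, 0))


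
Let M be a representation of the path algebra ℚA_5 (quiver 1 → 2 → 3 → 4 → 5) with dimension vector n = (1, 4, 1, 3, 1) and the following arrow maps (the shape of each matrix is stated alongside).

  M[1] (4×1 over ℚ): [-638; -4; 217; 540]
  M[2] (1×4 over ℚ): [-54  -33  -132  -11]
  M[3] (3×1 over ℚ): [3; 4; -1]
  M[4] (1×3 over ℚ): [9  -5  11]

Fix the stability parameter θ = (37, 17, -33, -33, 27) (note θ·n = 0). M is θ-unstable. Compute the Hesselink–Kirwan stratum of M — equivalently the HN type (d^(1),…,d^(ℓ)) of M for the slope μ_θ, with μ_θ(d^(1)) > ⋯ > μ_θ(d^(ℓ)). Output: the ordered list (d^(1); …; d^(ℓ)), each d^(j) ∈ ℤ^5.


Via rank(M_{q-1}∘⋯∘M_p): M ≅ I[1,2], I[2,2]^2, I[2,5], I[4,4]^2.
μ_θ-semistable layers: μ^(1)=27; μ^(2)=17; μ^(3)=-49/3; μ^(4)=-33

((1, 1, 0, 0, 1); (0, 2, 0, 0, 0); (0, 1, 1, 1, 0); (0, 0, 0, 2, 0))


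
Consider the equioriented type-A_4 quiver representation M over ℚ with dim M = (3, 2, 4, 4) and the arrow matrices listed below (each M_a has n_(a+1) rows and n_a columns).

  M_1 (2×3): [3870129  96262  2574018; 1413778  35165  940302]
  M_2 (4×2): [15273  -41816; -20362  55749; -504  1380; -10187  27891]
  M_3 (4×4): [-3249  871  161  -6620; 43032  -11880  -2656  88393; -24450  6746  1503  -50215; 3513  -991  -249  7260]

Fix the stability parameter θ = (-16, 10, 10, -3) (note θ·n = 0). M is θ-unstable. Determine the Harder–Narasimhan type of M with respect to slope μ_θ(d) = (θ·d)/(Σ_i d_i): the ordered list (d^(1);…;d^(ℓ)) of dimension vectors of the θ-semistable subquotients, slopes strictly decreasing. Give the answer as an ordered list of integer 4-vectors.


Barcode: M ≅ I[1,1], I[1,3], I[1,4], I[3,4]^2, I[4,4]. HN layers by μ_θ (5 steps, strictly decreasing):
  μ^(1)=10; μ^(2)=17/3; μ^(3)=7/2; μ^(4)=-3; μ^(5)=-16

((0, 1, 1, 0); (0, 1, 1, 1); (0, 0, 2, 2); (0, 0, 0, 1); (3, 0, 0, 0))


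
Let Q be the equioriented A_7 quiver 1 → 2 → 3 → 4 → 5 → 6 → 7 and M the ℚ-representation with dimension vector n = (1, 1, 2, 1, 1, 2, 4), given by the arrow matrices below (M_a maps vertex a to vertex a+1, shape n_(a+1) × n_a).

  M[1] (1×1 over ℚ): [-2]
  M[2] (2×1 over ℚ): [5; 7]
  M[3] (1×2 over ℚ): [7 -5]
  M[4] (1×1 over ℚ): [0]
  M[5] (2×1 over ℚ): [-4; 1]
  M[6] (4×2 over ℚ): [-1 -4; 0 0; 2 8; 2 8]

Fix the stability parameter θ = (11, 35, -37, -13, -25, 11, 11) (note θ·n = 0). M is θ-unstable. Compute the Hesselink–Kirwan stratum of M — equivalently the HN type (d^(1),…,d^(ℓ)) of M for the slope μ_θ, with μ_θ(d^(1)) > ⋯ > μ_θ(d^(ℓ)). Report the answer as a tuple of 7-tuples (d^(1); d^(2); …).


Via rank(M_{q-1}∘⋯∘M_p): M ≅ I[1,3], I[3,4], I[5,6], I[6,7], I[7,7]^3.
μ_θ-semistable layers: μ^(1)=11; μ^(2)=3; μ^(3)=-13; μ^(4)=-25; μ^(5)=-37

((0, 0, 0, 0, 0, 2, 4); (1, 1, 1, 0, 0, 0, 0); (0, 0, 0, 1, 0, 0, 0); (0, 0, 0, 0, 1, 0, 0); (0, 0, 1, 0, 0, 0, 0))


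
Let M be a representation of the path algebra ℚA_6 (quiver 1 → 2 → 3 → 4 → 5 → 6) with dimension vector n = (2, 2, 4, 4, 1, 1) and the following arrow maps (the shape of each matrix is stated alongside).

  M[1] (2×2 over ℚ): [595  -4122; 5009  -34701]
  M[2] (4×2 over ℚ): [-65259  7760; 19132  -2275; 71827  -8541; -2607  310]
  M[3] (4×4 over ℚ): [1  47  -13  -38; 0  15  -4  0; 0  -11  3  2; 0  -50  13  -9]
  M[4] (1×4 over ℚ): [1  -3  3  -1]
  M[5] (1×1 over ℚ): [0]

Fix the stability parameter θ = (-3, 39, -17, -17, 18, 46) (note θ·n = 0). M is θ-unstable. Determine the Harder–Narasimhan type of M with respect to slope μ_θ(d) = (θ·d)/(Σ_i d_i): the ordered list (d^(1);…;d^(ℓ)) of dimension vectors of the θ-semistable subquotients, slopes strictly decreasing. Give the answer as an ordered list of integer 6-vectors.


Interval decomposition of M: I[1,4], I[1,5], I[3,4]^2, I[6,6].
HN type (ℓ=5): μ^(1)=46; μ^(2)=18; μ^(3)=5/3; μ^(4)=-3; μ^(5)=-17

((0, 0, 0, 0, 0, 1); (0, 0, 0, 0, 1, 0); (0, 2, 2, 2, 0, 0); (2, 0, 0, 0, 0, 0); (0, 0, 2, 2, 0, 0))


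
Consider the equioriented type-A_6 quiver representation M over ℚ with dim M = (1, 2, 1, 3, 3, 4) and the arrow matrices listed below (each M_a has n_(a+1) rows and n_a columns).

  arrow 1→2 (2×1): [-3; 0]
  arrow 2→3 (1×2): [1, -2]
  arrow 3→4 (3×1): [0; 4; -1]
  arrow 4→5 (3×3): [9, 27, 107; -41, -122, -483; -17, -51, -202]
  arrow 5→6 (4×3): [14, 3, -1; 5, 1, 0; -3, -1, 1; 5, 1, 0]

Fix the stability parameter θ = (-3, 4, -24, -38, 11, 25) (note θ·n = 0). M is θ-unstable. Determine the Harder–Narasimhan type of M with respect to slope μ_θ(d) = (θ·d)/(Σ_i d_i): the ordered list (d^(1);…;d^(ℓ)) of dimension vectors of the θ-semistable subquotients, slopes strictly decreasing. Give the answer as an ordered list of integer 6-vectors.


Interval decomposition of M: I[1,6], I[2,2], I[4,6]^2, I[6,6].
HN type (ℓ=5): μ^(1)=25; μ^(2)=11; μ^(3)=4; μ^(4)=-61/4; μ^(5)=-38

((0, 0, 0, 0, 0, 4); (0, 0, 0, 0, 3, 0); (0, 1, 0, 0, 0, 0); (1, 1, 1, 1, 0, 0); (0, 0, 0, 2, 0, 0))


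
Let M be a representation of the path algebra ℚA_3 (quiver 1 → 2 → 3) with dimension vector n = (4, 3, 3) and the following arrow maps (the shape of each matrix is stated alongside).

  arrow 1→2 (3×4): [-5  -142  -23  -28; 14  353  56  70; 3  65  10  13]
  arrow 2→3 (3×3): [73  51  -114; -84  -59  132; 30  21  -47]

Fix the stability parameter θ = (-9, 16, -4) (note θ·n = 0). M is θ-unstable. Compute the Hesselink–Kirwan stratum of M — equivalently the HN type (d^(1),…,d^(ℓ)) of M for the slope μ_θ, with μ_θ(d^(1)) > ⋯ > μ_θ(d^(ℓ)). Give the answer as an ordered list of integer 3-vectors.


Interval decomposition of M: I[1,1], I[1,3]^3.
HN type (ℓ=2): μ^(1)=6; μ^(2)=-9

((0, 3, 3); (4, 0, 0))


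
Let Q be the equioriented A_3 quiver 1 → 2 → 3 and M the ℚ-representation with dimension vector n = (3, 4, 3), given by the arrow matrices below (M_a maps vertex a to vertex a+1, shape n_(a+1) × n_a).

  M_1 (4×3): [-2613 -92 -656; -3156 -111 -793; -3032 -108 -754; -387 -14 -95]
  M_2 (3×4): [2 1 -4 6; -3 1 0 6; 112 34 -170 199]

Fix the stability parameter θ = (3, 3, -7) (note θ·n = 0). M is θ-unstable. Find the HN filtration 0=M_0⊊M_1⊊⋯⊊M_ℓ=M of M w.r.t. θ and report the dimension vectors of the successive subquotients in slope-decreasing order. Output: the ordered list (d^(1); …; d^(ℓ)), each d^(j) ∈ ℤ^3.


Interval decomposition of M: I[1,3]^3, I[2,2].
HN type (ℓ=2): μ^(1)=3; μ^(2)=-1/3

((0, 1, 0); (3, 3, 3))


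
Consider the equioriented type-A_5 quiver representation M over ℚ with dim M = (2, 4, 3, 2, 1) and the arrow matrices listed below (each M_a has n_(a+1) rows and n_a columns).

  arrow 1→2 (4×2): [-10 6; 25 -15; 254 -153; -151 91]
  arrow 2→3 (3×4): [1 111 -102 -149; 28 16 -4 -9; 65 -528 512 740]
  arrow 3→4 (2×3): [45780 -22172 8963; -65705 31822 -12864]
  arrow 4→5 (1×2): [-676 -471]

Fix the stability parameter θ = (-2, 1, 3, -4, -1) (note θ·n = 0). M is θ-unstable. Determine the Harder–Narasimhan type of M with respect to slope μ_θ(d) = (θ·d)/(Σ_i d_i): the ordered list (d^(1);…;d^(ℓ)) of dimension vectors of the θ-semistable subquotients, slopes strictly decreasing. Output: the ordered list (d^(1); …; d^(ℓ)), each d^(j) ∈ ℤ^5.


Interval decomposition of M: I[1,4], I[1,5], I[2,2], I[2,3].
HN type (ℓ=5): μ^(1)=3; μ^(2)=1; μ^(3)=0; μ^(4)=-1/4; μ^(5)=-2

((0, 0, 1, 0, 0); (0, 2, 0, 0, 0); (0, 1, 1, 1, 0); (0, 1, 1, 1, 1); (2, 0, 0, 0, 0))


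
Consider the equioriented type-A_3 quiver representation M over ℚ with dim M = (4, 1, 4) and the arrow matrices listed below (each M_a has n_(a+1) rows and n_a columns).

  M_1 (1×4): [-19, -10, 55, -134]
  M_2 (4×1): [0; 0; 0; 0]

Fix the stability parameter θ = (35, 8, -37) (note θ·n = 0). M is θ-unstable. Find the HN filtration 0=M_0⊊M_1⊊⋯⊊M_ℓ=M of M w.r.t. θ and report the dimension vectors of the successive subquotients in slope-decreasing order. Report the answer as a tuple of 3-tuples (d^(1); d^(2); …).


Interval decomposition of M: I[1,1]^3, I[1,2], I[3,3]^4.
HN type (ℓ=3): μ^(1)=35; μ^(2)=43/2; μ^(3)=-37

((3, 0, 0); (1, 1, 0); (0, 0, 4))


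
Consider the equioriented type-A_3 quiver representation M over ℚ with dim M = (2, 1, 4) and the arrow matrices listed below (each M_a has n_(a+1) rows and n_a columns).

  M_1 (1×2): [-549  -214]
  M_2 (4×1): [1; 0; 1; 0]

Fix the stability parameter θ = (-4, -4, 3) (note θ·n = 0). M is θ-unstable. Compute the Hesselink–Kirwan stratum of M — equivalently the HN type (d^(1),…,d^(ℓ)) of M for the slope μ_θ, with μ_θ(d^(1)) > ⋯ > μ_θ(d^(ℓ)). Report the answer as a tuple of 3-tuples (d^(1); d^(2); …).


Interval decomposition of M: I[1,1], I[1,3], I[3,3]^3.
HN type (ℓ=2): μ^(1)=3; μ^(2)=-4

((0, 0, 4); (2, 1, 0))


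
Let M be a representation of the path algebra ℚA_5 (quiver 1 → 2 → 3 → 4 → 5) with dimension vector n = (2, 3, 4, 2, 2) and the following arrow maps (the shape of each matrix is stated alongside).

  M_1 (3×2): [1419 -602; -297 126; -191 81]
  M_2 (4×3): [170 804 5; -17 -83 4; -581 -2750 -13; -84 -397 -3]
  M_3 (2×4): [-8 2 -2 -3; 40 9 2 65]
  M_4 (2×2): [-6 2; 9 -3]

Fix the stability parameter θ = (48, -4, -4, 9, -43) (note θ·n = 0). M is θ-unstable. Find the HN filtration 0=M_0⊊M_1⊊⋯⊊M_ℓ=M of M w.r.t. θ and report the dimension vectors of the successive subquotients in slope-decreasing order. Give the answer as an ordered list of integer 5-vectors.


Interval decomposition of M: I[1,4], I[1,5], I[2,3], I[3,3], I[5,5].
HN type (ℓ=4): μ^(1)=49/4; μ^(2)=6/5; μ^(3)=-4; μ^(4)=-43

((1, 1, 1, 1, 0); (1, 1, 1, 1, 1); (0, 1, 2, 0, 0); (0, 0, 0, 0, 1))


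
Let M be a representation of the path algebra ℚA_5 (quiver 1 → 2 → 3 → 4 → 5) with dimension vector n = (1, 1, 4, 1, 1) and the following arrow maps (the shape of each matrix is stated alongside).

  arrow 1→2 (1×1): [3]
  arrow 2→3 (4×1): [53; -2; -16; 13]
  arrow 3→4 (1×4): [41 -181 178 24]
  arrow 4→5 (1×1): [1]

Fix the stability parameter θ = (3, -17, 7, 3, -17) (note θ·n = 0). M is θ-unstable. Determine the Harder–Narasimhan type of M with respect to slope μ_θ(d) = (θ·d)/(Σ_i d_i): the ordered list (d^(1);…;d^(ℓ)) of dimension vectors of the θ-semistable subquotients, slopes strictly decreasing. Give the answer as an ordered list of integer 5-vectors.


Barcode: M ≅ I[1,5], I[3,3]^3. HN layers by μ_θ (3 steps, strictly decreasing):
  μ^(1)=7; μ^(2)=-7/3; μ^(3)=-7

((0, 0, 3, 0, 0); (0, 0, 1, 1, 1); (1, 1, 0, 0, 0))


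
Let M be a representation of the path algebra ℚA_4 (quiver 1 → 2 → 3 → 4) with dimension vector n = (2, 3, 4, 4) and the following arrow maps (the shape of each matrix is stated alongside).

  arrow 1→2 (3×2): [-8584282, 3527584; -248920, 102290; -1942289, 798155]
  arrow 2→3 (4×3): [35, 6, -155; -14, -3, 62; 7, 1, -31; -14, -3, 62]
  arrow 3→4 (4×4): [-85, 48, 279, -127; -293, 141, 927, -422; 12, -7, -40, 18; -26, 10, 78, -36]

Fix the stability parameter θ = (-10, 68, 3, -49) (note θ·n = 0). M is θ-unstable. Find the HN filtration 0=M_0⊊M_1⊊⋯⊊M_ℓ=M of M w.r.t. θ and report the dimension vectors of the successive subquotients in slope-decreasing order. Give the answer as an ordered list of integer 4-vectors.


Via rank(M_{q-1}∘⋯∘M_p): M ≅ I[1,3], I[1,4], I[2,2], I[3,4]^2, I[4,4].
μ_θ-semistable layers: μ^(1)=68; μ^(2)=71/2; μ^(3)=22/3; μ^(4)=-10; μ^(5)=-23; μ^(6)=-49

((0, 1, 0, 0); (0, 1, 1, 0); (0, 1, 1, 1); (2, 0, 0, 0); (0, 0, 2, 2); (0, 0, 0, 1))


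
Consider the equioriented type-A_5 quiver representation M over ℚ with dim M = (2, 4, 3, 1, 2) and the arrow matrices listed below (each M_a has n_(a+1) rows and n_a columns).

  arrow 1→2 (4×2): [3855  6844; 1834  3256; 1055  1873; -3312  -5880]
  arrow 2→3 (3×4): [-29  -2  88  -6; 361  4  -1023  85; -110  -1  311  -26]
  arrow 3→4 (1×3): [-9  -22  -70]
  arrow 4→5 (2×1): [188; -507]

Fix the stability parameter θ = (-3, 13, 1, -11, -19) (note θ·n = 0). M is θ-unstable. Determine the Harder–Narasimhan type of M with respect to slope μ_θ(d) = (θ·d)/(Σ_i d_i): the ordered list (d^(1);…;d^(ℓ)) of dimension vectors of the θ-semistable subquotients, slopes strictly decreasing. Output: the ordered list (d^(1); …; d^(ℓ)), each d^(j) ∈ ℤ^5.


Interval decomposition of M: I[1,3], I[1,5], I[2,2], I[2,3], I[5,5].
HN type (ℓ=5): μ^(1)=13; μ^(2)=7; μ^(3)=-3; μ^(4)=-19/5; μ^(5)=-19

((0, 1, 0, 0, 0); (0, 2, 2, 0, 0); (1, 0, 0, 0, 0); (1, 1, 1, 1, 1); (0, 0, 0, 0, 1))


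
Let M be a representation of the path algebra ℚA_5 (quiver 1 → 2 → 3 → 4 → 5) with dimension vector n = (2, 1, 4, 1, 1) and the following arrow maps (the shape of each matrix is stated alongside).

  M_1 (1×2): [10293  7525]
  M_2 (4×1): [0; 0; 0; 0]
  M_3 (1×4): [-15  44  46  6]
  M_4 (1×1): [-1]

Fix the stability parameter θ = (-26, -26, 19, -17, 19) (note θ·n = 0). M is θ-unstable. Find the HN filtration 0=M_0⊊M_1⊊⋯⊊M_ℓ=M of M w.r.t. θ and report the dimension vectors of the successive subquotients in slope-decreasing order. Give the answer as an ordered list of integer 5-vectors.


Via rank(M_{q-1}∘⋯∘M_p): M ≅ I[1,1], I[1,2], I[3,3]^3, I[3,5].
μ_θ-semistable layers: μ^(1)=19; μ^(2)=1; μ^(3)=-26

((0, 0, 3, 0, 1); (0, 0, 1, 1, 0); (2, 1, 0, 0, 0))


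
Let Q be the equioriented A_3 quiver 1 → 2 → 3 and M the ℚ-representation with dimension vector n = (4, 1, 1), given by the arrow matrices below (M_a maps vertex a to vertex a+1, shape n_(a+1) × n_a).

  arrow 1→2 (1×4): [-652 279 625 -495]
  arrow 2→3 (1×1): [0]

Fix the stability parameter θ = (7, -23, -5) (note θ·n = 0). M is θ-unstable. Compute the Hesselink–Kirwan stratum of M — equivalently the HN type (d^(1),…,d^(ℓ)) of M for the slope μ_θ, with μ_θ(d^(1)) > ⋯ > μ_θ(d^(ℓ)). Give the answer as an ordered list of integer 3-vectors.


Barcode: M ≅ I[1,1]^3, I[1,2], I[3,3]. HN layers by μ_θ (3 steps, strictly decreasing):
  μ^(1)=7; μ^(2)=-5; μ^(3)=-8

((3, 0, 0); (0, 0, 1); (1, 1, 0))


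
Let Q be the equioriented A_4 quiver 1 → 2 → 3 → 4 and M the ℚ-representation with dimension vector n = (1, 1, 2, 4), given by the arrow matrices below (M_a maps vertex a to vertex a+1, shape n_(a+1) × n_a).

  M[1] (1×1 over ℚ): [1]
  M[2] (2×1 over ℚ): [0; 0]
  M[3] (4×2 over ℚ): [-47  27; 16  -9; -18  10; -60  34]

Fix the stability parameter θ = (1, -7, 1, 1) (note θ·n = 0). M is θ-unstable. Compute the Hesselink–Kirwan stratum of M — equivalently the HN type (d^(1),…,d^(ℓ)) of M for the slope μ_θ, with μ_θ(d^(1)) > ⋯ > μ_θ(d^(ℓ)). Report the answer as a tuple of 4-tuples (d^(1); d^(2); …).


Barcode: M ≅ I[1,2], I[3,4]^2, I[4,4]^2. HN layers by μ_θ (2 steps, strictly decreasing):
  μ^(1)=1; μ^(2)=-3

((0, 0, 2, 4); (1, 1, 0, 0))


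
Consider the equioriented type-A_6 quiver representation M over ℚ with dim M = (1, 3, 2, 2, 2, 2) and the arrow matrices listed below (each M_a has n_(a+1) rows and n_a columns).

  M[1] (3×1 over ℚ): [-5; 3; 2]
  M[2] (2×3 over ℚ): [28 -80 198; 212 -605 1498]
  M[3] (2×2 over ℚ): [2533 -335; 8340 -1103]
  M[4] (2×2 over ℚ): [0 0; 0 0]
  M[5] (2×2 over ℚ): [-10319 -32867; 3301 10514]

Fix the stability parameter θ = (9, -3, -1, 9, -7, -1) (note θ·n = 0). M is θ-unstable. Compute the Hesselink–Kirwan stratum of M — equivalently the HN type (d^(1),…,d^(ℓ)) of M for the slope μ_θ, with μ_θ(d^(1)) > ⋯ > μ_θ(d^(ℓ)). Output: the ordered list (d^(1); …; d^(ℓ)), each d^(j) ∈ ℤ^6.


Interval decomposition of M: I[1,4], I[2,2], I[2,4], I[5,6]^2.
HN type (ℓ=5): μ^(1)=9; μ^(2)=5/3; μ^(3)=-1; μ^(4)=-3; μ^(5)=-7

((0, 0, 0, 2, 0, 0); (1, 1, 1, 0, 0, 0); (0, 0, 1, 0, 0, 2); (0, 2, 0, 0, 0, 0); (0, 0, 0, 0, 2, 0))


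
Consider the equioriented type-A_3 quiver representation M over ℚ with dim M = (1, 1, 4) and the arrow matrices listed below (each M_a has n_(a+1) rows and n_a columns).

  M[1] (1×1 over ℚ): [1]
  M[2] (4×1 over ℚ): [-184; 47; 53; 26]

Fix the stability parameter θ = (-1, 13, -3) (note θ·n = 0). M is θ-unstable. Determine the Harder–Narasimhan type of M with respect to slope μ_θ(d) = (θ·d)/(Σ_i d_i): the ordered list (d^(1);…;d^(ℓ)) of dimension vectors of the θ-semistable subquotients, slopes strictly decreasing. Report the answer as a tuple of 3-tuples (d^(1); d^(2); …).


Via rank(M_{q-1}∘⋯∘M_p): M ≅ I[1,3], I[3,3]^3.
μ_θ-semistable layers: μ^(1)=5; μ^(2)=-1; μ^(3)=-3

((0, 1, 1); (1, 0, 0); (0, 0, 3))


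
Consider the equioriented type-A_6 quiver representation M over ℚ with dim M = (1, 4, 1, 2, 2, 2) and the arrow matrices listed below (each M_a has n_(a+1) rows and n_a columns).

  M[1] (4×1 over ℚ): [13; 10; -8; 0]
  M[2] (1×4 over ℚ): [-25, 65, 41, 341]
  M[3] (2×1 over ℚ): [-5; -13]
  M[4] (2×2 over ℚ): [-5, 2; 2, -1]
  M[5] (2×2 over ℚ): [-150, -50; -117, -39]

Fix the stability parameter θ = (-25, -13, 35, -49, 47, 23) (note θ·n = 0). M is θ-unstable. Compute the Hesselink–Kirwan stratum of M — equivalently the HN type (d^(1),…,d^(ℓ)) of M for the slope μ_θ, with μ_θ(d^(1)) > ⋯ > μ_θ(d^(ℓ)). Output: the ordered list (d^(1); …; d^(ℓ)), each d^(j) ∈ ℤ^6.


Barcode: M ≅ I[1,5], I[2,2]^3, I[4,6], I[6,6]. HN layers by μ_θ (7 steps, strictly decreasing):
  μ^(1)=47; μ^(2)=35; μ^(3)=23; μ^(4)=-7; μ^(5)=-13; μ^(6)=-25; μ^(7)=-49

((0, 0, 0, 0, 1, 0); (0, 0, 0, 0, 1, 1); (0, 0, 0, 0, 0, 1); (0, 0, 1, 1, 0, 0); (0, 4, 0, 0, 0, 0); (1, 0, 0, 0, 0, 0); (0, 0, 0, 1, 0, 0))


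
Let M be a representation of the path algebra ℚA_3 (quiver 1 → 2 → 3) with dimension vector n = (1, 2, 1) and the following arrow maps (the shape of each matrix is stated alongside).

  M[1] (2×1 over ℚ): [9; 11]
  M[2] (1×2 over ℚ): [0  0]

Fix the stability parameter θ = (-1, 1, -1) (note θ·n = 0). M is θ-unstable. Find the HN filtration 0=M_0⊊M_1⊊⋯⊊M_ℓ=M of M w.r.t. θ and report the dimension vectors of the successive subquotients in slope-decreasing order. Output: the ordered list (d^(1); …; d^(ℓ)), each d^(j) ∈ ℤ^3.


Interval decomposition of M: I[1,2], I[2,2], I[3,3].
HN type (ℓ=2): μ^(1)=1; μ^(2)=-1

((0, 2, 0); (1, 0, 1))


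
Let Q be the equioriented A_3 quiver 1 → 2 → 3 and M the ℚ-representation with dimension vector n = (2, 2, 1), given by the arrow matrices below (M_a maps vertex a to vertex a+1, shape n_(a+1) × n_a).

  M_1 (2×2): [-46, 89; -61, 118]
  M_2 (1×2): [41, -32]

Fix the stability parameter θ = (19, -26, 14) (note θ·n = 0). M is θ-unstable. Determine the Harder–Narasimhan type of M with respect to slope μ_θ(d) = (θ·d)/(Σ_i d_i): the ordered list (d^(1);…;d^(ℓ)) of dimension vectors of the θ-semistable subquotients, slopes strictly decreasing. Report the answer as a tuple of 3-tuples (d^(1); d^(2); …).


Via rank(M_{q-1}∘⋯∘M_p): M ≅ I[1,2], I[1,3].
μ_θ-semistable layers: μ^(1)=14; μ^(2)=-7/2

((0, 0, 1); (2, 2, 0))


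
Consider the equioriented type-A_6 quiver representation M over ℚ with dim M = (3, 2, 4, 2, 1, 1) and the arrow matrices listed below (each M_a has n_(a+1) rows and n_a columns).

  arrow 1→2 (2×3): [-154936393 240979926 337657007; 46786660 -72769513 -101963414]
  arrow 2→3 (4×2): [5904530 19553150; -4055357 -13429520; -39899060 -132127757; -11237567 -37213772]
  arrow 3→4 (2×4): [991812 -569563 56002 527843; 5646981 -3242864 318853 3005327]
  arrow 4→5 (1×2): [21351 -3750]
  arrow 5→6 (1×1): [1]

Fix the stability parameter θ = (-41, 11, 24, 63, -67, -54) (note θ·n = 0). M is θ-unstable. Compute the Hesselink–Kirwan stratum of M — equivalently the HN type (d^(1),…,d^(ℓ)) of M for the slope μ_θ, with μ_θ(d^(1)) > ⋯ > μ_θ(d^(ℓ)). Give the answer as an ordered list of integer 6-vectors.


Via rank(M_{q-1}∘⋯∘M_p): M ≅ I[1,1], I[1,3], I[1,4], I[3,3], I[3,6].
μ_θ-semistable layers: μ^(1)=63; μ^(2)=24; μ^(3)=11; μ^(4)=-17/2; μ^(5)=-41

((0, 0, 0, 1, 0, 0); (0, 0, 3, 0, 0, 0); (0, 2, 0, 0, 0, 0); (0, 0, 1, 1, 1, 1); (3, 0, 0, 0, 0, 0))


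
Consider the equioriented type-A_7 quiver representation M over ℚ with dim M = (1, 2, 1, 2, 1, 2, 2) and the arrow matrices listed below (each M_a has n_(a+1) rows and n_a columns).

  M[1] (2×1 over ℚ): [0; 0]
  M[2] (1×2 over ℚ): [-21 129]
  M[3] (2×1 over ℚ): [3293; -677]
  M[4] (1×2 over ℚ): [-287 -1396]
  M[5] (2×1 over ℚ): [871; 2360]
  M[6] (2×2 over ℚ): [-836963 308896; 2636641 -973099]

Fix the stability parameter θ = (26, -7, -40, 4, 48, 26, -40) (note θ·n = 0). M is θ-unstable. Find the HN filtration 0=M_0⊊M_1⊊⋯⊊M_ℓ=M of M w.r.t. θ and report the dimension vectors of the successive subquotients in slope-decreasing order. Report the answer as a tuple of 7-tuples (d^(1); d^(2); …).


Via rank(M_{q-1}∘⋯∘M_p): M ≅ I[1,1], I[2,2], I[2,7], I[4,4], I[6,7].
μ_θ-semistable layers: μ^(1)=26; μ^(2)=34/3; μ^(3)=4; μ^(4)=-7; μ^(5)=-47/2

((1, 0, 0, 0, 0, 0, 0); (0, 0, 0, 0, 1, 1, 1); (0, 0, 0, 2, 0, 0, 0); (0, 1, 0, 0, 0, 1, 1); (0, 1, 1, 0, 0, 0, 0))


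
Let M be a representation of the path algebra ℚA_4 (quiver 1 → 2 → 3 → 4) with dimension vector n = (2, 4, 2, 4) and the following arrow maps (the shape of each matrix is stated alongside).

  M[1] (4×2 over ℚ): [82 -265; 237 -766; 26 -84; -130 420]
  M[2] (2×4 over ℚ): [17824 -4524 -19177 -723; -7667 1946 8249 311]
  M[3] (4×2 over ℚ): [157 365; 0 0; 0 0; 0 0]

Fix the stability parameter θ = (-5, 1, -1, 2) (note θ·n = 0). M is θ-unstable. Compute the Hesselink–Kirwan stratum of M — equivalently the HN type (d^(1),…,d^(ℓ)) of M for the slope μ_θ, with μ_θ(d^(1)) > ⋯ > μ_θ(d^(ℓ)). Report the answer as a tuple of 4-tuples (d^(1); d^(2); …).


Via rank(M_{q-1}∘⋯∘M_p): M ≅ I[1,2], I[1,4], I[2,2], I[2,3], I[4,4]^3.
μ_θ-semistable layers: μ^(1)=2; μ^(2)=1; μ^(3)=0; μ^(4)=-5

((0, 0, 0, 4); (0, 2, 0, 0); (0, 2, 2, 0); (2, 0, 0, 0))


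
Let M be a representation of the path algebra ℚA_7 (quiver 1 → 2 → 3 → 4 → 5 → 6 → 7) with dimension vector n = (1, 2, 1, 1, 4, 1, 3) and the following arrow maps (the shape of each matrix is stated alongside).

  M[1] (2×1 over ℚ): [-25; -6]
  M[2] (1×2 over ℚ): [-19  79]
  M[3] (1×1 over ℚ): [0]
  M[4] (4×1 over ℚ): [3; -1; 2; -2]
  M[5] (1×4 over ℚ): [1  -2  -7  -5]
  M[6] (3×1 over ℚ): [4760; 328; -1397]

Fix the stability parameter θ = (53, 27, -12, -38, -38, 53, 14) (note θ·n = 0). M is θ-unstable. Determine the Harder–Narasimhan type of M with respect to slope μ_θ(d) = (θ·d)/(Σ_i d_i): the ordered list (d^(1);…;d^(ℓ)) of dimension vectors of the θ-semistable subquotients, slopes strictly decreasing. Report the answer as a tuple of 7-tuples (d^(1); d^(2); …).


Via rank(M_{q-1}∘⋯∘M_p): M ≅ I[1,3], I[2,2], I[4,7], I[5,5]^3, I[7,7]^2.
μ_θ-semistable layers: μ^(1)=67/2; μ^(2)=27; μ^(3)=68/3; μ^(4)=14; μ^(5)=-38

((0, 0, 0, 0, 0, 1, 1); (0, 1, 0, 0, 0, 0, 0); (1, 1, 1, 0, 0, 0, 0); (0, 0, 0, 0, 0, 0, 2); (0, 0, 0, 1, 4, 0, 0))


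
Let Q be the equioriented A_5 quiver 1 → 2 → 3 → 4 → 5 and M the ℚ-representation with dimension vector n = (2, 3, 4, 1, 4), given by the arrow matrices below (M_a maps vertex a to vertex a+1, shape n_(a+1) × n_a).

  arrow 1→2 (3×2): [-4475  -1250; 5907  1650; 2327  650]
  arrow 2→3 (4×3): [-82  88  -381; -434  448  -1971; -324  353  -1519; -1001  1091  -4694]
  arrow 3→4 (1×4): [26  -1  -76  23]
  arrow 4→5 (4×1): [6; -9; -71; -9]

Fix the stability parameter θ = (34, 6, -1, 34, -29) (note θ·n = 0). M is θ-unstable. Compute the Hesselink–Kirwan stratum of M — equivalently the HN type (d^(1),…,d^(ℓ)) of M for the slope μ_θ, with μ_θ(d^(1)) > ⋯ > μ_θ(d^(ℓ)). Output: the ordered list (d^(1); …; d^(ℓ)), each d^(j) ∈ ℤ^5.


Interval decomposition of M: I[1,1], I[1,5], I[2,3]^2, I[3,3], I[5,5]^3.
HN type (ℓ=5): μ^(1)=34; μ^(2)=44/5; μ^(3)=5/2; μ^(4)=-1; μ^(5)=-29

((1, 0, 0, 0, 0); (1, 1, 1, 1, 1); (0, 2, 2, 0, 0); (0, 0, 1, 0, 0); (0, 0, 0, 0, 3))


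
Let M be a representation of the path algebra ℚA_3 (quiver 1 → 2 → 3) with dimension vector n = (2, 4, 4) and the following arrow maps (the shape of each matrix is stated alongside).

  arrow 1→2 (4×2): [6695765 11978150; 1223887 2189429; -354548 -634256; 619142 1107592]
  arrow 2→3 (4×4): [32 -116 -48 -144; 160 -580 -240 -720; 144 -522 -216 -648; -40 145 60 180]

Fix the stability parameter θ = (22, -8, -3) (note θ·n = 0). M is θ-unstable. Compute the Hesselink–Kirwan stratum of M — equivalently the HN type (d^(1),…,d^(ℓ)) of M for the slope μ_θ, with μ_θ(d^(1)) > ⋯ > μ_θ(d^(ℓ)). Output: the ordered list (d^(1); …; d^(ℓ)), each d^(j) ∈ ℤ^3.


Barcode: M ≅ I[1,2], I[1,3], I[2,2]^2, I[3,3]^3. HN layers by μ_θ (4 steps, strictly decreasing):
  μ^(1)=7; μ^(2)=11/3; μ^(3)=-3; μ^(4)=-8

((1, 1, 0); (1, 1, 1); (0, 0, 3); (0, 2, 0))


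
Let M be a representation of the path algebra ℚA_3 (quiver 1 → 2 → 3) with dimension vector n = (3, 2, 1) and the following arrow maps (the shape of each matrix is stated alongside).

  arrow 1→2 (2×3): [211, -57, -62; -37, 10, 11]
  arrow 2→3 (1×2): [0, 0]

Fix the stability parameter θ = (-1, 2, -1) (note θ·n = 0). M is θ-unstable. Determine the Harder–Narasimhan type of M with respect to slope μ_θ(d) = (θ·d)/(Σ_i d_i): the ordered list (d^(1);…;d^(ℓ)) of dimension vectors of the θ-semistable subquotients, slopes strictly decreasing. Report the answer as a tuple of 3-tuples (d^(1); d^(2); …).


Barcode: M ≅ I[1,1], I[1,2]^2, I[3,3]. HN layers by μ_θ (2 steps, strictly decreasing):
  μ^(1)=2; μ^(2)=-1

((0, 2, 0); (3, 0, 1))


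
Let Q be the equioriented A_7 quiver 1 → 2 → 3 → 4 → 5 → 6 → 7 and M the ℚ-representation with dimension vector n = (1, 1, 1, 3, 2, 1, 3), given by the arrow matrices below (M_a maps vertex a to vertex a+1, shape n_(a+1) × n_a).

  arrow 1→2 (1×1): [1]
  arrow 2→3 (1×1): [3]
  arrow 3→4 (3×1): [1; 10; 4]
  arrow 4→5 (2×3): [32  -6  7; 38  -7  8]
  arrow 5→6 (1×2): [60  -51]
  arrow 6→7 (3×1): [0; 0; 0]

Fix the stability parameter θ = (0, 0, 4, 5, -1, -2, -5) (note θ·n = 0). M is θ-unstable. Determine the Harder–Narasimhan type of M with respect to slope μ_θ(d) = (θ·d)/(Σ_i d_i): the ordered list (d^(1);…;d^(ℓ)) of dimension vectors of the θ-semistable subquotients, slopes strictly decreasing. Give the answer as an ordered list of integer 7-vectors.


Interval decomposition of M: I[1,4], I[4,5], I[4,6], I[7,7]^3.
HN type (ℓ=6): μ^(1)=5; μ^(2)=4; μ^(3)=2; μ^(4)=2/3; μ^(5)=0; μ^(6)=-5

((0, 0, 0, 1, 0, 0, 0); (0, 0, 1, 0, 0, 0, 0); (0, 0, 0, 1, 1, 0, 0); (0, 0, 0, 1, 1, 1, 0); (1, 1, 0, 0, 0, 0, 0); (0, 0, 0, 0, 0, 0, 3))


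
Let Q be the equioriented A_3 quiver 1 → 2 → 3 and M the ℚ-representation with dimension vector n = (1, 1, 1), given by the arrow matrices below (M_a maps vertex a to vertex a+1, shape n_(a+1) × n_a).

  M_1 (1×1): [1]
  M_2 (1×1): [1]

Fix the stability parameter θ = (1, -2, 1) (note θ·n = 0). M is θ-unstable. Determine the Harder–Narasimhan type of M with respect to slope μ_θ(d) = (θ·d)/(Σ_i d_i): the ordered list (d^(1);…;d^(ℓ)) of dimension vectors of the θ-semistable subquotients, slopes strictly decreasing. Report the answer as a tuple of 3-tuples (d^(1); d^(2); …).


Interval decomposition of M: I[1,3].
HN type (ℓ=2): μ^(1)=1; μ^(2)=-1/2

((0, 0, 1); (1, 1, 0))


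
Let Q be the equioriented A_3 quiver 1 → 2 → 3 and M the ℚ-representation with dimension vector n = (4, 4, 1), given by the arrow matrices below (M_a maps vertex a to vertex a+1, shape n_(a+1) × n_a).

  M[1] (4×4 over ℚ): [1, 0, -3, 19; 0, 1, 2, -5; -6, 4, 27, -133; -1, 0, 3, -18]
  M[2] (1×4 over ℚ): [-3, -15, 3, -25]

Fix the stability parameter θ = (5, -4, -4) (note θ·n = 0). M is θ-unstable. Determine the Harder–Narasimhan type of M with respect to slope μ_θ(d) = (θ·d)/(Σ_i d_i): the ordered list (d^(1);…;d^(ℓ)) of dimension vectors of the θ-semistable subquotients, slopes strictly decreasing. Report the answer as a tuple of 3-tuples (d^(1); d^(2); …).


Barcode: M ≅ I[1,2]^3, I[1,3]. HN layers by μ_θ (2 steps, strictly decreasing):
  μ^(1)=1/2; μ^(2)=-1

((3, 3, 0); (1, 1, 1))


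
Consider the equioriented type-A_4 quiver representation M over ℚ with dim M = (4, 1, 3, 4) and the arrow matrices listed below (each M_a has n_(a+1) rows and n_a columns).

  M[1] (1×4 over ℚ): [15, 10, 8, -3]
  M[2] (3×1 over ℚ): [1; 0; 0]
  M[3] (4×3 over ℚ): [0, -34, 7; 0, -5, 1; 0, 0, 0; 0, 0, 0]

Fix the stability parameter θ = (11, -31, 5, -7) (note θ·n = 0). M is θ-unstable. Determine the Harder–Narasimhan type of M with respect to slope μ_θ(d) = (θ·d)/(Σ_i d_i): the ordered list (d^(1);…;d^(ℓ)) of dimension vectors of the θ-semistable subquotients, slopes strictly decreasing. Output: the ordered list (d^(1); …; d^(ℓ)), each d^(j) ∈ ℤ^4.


Barcode: M ≅ I[1,1]^3, I[1,3], I[3,4]^2, I[4,4]^2. HN layers by μ_θ (5 steps, strictly decreasing):
  μ^(1)=11; μ^(2)=5; μ^(3)=-1; μ^(4)=-7; μ^(5)=-10

((3, 0, 0, 0); (0, 0, 1, 0); (0, 0, 2, 2); (0, 0, 0, 2); (1, 1, 0, 0))


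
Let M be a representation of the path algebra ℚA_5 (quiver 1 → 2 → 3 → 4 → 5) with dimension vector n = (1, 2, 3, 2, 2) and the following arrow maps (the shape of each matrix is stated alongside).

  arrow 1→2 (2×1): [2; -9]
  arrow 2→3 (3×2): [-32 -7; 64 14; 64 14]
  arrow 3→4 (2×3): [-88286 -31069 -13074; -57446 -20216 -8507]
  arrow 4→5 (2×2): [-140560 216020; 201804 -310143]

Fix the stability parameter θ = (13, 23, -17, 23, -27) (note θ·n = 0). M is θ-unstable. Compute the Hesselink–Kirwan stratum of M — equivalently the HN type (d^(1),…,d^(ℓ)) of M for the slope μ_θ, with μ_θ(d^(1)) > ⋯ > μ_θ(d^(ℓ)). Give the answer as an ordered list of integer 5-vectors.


Barcode: M ≅ I[1,3], I[2,2], I[3,4], I[3,5], I[5,5]. HN layers by μ_θ (5 steps, strictly decreasing):
  μ^(1)=23; μ^(2)=19/3; μ^(3)=-2; μ^(4)=-17; μ^(5)=-27

((0, 1, 0, 1, 0); (1, 1, 1, 0, 0); (0, 0, 0, 1, 1); (0, 0, 2, 0, 0); (0, 0, 0, 0, 1))


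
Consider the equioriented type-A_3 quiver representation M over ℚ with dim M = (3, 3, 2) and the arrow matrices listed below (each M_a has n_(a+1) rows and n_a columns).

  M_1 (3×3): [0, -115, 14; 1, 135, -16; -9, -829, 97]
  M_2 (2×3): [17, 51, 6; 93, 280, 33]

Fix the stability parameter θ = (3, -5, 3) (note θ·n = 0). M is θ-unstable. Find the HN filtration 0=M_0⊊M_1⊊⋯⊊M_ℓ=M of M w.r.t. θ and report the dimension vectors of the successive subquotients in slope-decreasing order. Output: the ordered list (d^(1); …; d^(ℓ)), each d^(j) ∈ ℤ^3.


Barcode: M ≅ I[1,2], I[1,3]^2. HN layers by μ_θ (2 steps, strictly decreasing):
  μ^(1)=3; μ^(2)=-1

((0, 0, 2); (3, 3, 0))


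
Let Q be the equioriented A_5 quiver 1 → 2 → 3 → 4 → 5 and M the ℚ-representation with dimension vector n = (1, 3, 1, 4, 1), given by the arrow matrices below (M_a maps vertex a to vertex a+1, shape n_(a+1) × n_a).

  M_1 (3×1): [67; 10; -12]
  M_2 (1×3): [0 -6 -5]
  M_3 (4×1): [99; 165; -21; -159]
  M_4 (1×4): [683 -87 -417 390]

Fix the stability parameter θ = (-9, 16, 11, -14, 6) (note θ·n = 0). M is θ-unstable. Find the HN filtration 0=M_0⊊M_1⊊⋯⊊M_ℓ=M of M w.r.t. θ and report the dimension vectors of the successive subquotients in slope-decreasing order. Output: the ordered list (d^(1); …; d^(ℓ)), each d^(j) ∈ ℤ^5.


Via rank(M_{q-1}∘⋯∘M_p): M ≅ I[1,2], I[2,2], I[2,5], I[4,4]^3.
μ_θ-semistable layers: μ^(1)=16; μ^(2)=6; μ^(3)=13/3; μ^(4)=-9; μ^(5)=-14

((0, 2, 0, 0, 0); (0, 0, 0, 0, 1); (0, 1, 1, 1, 0); (1, 0, 0, 0, 0); (0, 0, 0, 3, 0))


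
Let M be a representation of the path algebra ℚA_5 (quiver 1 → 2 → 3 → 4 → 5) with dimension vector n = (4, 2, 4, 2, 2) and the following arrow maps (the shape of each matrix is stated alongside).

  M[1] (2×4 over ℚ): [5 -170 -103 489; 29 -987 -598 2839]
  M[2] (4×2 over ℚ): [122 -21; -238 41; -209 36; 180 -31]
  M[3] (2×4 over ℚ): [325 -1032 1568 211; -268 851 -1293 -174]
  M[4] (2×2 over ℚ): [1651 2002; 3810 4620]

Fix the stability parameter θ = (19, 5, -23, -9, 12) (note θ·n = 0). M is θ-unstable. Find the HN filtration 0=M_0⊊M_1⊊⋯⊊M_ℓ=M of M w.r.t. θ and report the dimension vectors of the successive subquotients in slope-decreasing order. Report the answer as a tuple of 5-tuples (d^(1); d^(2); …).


Interval decomposition of M: I[1,1]^2, I[1,3], I[1,4], I[3,3], I[3,5], I[5,5].
HN type (ℓ=6): μ^(1)=19; μ^(2)=12; μ^(3)=1/3; μ^(4)=-2; μ^(5)=-9; μ^(6)=-23

((2, 0, 0, 0, 0); (0, 0, 0, 0, 2); (1, 1, 1, 0, 0); (1, 1, 1, 1, 0); (0, 0, 0, 1, 0); (0, 0, 2, 0, 0))


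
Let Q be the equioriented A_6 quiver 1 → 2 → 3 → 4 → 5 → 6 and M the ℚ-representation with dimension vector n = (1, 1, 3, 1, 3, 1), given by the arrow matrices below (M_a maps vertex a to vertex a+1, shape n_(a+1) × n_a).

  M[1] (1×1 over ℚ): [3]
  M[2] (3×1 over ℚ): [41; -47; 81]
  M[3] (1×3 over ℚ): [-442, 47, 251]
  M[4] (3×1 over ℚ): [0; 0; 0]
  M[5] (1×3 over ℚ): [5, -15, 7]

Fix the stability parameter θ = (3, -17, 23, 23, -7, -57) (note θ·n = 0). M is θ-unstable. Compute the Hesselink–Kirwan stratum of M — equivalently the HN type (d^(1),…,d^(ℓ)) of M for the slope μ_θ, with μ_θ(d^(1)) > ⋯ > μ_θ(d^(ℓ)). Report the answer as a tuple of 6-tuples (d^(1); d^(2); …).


Interval decomposition of M: I[1,3], I[3,3], I[3,4], I[5,5]^2, I[5,6].
HN type (ℓ=3): μ^(1)=23; μ^(2)=-7; μ^(3)=-32

((0, 0, 3, 1, 0, 0); (1, 1, 0, 0, 2, 0); (0, 0, 0, 0, 1, 1))


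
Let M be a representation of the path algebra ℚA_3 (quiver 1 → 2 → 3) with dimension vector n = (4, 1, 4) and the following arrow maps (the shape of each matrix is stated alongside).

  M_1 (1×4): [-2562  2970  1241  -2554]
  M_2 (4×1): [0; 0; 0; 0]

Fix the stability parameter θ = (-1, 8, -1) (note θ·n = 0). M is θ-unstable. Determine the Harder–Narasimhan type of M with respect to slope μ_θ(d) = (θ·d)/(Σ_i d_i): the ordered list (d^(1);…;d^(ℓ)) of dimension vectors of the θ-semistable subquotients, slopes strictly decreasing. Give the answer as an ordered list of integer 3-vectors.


Barcode: M ≅ I[1,1]^3, I[1,2], I[3,3]^4. HN layers by μ_θ (2 steps, strictly decreasing):
  μ^(1)=8; μ^(2)=-1

((0, 1, 0); (4, 0, 4))


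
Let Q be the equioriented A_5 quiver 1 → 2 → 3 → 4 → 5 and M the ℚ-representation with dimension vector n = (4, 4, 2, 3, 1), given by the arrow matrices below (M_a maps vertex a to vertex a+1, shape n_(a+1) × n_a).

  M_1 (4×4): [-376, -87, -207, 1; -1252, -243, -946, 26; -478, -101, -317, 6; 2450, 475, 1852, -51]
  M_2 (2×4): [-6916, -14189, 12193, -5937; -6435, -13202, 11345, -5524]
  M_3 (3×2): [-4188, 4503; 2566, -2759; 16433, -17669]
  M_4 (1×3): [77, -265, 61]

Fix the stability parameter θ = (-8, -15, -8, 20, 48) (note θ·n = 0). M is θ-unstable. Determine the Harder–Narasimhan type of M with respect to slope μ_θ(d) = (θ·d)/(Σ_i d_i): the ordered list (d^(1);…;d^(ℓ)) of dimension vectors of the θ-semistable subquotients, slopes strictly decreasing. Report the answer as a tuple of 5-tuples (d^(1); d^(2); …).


Interval decomposition of M: I[1,1], I[1,2], I[1,4], I[1,5], I[2,2], I[4,4].
HN type (ℓ=5): μ^(1)=48; μ^(2)=20; μ^(3)=-8; μ^(4)=-23/2; μ^(5)=-15

((0, 0, 0, 0, 1); (0, 0, 0, 3, 0); (1, 0, 2, 0, 0); (3, 3, 0, 0, 0); (0, 1, 0, 0, 0))


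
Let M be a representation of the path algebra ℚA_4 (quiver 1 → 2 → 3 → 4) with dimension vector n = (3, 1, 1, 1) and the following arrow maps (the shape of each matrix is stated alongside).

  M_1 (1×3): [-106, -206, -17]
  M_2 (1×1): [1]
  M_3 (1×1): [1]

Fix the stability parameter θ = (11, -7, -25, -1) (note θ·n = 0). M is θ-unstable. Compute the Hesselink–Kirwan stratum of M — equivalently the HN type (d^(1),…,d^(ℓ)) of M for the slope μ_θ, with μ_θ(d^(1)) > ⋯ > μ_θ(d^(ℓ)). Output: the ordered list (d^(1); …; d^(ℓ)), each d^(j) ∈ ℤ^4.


Via rank(M_{q-1}∘⋯∘M_p): M ≅ I[1,1]^2, I[1,4].
μ_θ-semistable layers: μ^(1)=11; μ^(2)=-1; μ^(3)=-7

((2, 0, 0, 0); (0, 0, 0, 1); (1, 1, 1, 0))


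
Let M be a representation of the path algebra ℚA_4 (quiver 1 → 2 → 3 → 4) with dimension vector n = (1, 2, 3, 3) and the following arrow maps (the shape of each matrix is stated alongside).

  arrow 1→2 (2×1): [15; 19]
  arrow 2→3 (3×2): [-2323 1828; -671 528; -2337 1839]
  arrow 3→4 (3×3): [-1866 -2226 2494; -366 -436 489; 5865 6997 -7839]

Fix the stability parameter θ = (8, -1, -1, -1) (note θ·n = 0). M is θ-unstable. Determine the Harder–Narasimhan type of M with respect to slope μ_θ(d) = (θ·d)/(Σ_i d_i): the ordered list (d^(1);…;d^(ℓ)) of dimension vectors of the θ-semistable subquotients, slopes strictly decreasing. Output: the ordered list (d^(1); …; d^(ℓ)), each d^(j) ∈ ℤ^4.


Interval decomposition of M: I[1,3], I[2,4], I[3,4], I[4,4].
HN type (ℓ=2): μ^(1)=2; μ^(2)=-1

((1, 1, 1, 0); (0, 1, 2, 3))


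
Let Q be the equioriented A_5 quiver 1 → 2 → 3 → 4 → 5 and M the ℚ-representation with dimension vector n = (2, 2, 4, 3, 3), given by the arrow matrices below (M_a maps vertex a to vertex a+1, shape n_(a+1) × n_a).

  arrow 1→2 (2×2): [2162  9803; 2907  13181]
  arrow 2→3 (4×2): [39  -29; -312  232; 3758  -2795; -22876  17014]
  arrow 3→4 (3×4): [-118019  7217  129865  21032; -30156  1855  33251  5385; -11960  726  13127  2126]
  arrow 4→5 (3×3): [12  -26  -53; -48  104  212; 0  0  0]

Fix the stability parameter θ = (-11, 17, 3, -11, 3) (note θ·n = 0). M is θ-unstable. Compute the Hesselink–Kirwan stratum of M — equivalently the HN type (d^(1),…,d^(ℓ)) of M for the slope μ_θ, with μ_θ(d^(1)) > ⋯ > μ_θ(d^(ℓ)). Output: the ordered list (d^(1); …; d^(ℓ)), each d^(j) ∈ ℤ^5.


Barcode: M ≅ I[1,4], I[1,5], I[3,3], I[3,4], I[5,5]^2. HN layers by μ_θ (3 steps, strictly decreasing):
  μ^(1)=3; μ^(2)=-4; μ^(3)=-11

((0, 2, 3, 2, 3); (0, 0, 1, 1, 0); (2, 0, 0, 0, 0))


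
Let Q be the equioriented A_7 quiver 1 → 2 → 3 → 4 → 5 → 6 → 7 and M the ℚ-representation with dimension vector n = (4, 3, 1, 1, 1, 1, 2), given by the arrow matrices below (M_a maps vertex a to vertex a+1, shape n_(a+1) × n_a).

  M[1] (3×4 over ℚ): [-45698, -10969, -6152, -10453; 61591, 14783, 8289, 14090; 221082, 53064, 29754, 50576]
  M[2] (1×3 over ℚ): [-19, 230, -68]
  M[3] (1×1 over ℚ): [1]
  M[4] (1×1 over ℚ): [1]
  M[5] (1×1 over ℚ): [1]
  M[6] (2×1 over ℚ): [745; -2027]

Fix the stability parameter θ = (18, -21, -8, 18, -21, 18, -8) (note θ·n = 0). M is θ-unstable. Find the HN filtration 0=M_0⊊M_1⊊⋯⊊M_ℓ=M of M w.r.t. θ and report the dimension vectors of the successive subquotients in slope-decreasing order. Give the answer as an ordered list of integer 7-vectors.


Via rank(M_{q-1}∘⋯∘M_p): M ≅ I[1,1], I[1,2]^2, I[1,7], I[7,7].
μ_θ-semistable layers: μ^(1)=18; μ^(2)=5; μ^(3)=-3/2; μ^(4)=-11/3; μ^(5)=-8

((1, 0, 0, 0, 0, 0, 0); (0, 0, 0, 0, 0, 1, 1); (2, 2, 0, 1, 1, 0, 0); (1, 1, 1, 0, 0, 0, 0); (0, 0, 0, 0, 0, 0, 1))
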